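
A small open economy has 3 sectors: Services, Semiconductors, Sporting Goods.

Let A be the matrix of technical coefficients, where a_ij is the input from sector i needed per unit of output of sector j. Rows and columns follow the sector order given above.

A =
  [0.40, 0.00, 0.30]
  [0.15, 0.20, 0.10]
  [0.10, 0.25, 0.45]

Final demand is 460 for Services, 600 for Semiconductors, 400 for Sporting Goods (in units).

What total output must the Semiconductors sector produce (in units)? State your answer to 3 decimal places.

x_2 = 1237.661

I − A =
  [   0.60     0.00    -0.30]
  [  -0.15     0.80    -0.10]
  [  -0.10    -0.25     0.55]
Cofactors of I−A, C_ij = (−1)^(i+j)·(minor ij) (rows/columns in the sector order above):
  C_11 = (0.80)(0.55) − (-0.10)(-0.25) = 0.4150
  C_12 = −[(-0.15)(0.55) − (-0.10)(-0.10)] = 0.0925
  C_13 = (-0.15)(-0.25) − (0.80)(-0.10) = 0.1175
  C_21 = −[(0.00)(0.55) − (-0.30)(-0.25)] = 0.0750
  C_22 = (0.60)(0.55) − (-0.30)(-0.10) = 0.3000
  C_23 = −[(0.60)(-0.25) − (0.00)(-0.10)] = 0.1500
  C_31 = (0.00)(-0.10) − (-0.30)(0.80) = 0.2400
  C_32 = −[(0.60)(-0.10) − (-0.30)(-0.15)] = 0.1050
  C_33 = (0.60)(0.80) − (0.00)(-0.15) = 0.4800
det(I−A) = Σ_j (I−A)_1j·C_1j = (0.60)(0.4150) + (0.00)(0.0925) + (-0.30)(0.1175) = 0.21375
adj(I−A) = Cᵀ =
  [ 0.4150   0.0750   0.2400]
  [ 0.0925   0.3000   0.1050]
  [ 0.1175   0.1500   0.4800]
(I − A)⁻¹ = adj(I−A) / det(I−A) ≈
  [   1.9415     0.3509     1.1228]
  [   0.4327     1.4035     0.4912]
  [   0.5497     0.7018     2.2456]
x = (I − A)⁻¹ d = adj(I−A)·d / det(I−A), with det(I−A) = 0.21375:
  x_1 = (0.4150·460 + 0.0750·600 + 0.2400·400) / 0.21375 = 331.90 / 0.21375 ≈ 1552.749
  x_2 = (0.0925·460 + 0.3000·600 + 0.1050·400) / 0.21375 = 264.55 / 0.21375 ≈ 1237.661
  x_3 = (0.1175·460 + 0.1500·600 + 0.4800·400) / 0.21375 = 336.05 / 0.21375 ≈ 1572.164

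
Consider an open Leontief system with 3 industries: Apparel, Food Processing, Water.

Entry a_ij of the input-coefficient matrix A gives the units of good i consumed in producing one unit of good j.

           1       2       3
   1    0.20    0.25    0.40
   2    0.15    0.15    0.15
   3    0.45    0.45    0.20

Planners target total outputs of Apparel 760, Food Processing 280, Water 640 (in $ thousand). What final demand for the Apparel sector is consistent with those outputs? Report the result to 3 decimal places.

I − A =
  [   0.80    -0.25    -0.40]
  [  -0.15     0.85    -0.15]
  [  -0.45    -0.45     0.80]
d = (I − A) x:
  d_1 = (+0.80)·760 + (-0.25)·280 + (-0.40)·640 = 282.000
  d_2 = (-0.15)·760 + (+0.85)·280 + (-0.15)·640 = 28.000
  d_3 = (-0.45)·760 + (-0.45)·280 + (+0.80)·640 = 44.000

d_1 = 282.000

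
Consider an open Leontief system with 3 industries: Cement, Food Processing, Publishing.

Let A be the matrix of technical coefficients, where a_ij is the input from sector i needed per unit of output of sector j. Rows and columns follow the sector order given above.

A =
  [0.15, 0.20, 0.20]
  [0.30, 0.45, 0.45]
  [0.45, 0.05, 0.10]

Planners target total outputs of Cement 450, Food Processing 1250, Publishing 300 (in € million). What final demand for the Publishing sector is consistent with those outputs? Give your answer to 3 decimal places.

d_3 = 5.000

I − A =
  [   0.85    -0.20    -0.20]
  [  -0.30     0.55    -0.45]
  [  -0.45    -0.05     0.90]
d = (I − A) x:
  d_1 = (+0.85)·450 + (-0.20)·1250 + (-0.20)·300 = 72.500
  d_2 = (-0.30)·450 + (+0.55)·1250 + (-0.45)·300 = 417.500
  d_3 = (-0.45)·450 + (-0.05)·1250 + (+0.90)·300 = 5.000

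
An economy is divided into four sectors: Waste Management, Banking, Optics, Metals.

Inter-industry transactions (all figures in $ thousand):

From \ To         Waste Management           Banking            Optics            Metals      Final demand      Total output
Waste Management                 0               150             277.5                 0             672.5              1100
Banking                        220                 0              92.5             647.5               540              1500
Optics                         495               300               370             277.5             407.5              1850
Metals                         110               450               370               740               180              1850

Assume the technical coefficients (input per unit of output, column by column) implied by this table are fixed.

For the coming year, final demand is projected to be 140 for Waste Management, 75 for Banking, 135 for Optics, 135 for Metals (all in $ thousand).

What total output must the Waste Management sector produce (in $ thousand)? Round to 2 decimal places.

x_1 = 255.73

Technical coefficients a_ij = z_ij / X_j:
  a_11 = 0/1100 = 0.00, a_21 = 220/1100 = 0.20, a_31 = 495/1100 = 0.45, a_41 = 110/1100 = 0.10
  a_12 = 150/1500 = 0.10, a_22 = 0/1500 = 0.00, a_32 = 300/1500 = 0.20, a_42 = 450/1500 = 0.30
  a_13 = 277.5/1850 = 0.15, a_23 = 92.5/1850 = 0.05, a_33 = 370/1850 = 0.20, a_43 = 370/1850 = 0.20
  a_14 = 0/1850 = 0.00, a_24 = 647.5/1850 = 0.35, a_34 = 277.5/1850 = 0.15, a_44 = 740/1850 = 0.40
I − A =
  [   1.00    -0.10    -0.15     0.00]
  [  -0.20     1.00    -0.05    -0.35]
  [  -0.45    -0.20     0.80    -0.15]
  [  -0.10    -0.30    -0.20     0.60]
Compute the cofactors C_ij = (−1)^(i+j)·(3×3 minor ij) of I−A; the adjugate is their transpose:
adj(I−A) = Cᵀ =
  [ 0.343750   0.069750   0.084250   0.061750]
  [ 0.163750   0.407250   0.123250   0.268375]
  [ 0.277750   0.193500   0.479500   0.232750]
  [ 0.231750   0.279750   0.235500   0.698250]
det(I−A) = Σ_j (I−A)_1j·C_1j = (1.00)(0.343750) + (-0.10)(0.163750) + (-0.15)(0.277750) + (0.00)(0.231750) = 0.2857125
(I − A)⁻¹ = adj(I−A) / det(I−A) ≈
  [   1.2031     0.2441     0.2949     0.2161]
  [   0.5731     1.4254     0.4314     0.9393]
  [   0.9721     0.6773     1.6783     0.8146]
  [   0.8111     0.9791     0.8243     2.4439]
x = (I − A)⁻¹ d = adj(I−A)·d / det(I−A), with det(I−A) = 0.2857125:
  x_1 = (0.343750·140 + 0.069750·75 + 0.084250·135 + 0.061750·135) / 0.2857125 = 73.06625 / 0.2857125 ≈ 255.73
  x_2 = (0.163750·140 + 0.407250·75 + 0.123250·135 + 0.268375·135) / 0.2857125 = 106.338125 / 0.2857125 ≈ 372.19
  x_3 = (0.277750·140 + 0.193500·75 + 0.479500·135 + 0.232750·135) / 0.2857125 = 149.55125 / 0.2857125 ≈ 523.43
  x_4 = (0.231750·140 + 0.279750·75 + 0.235500·135 + 0.698250·135) / 0.2857125 = 179.4825 / 0.2857125 ≈ 628.19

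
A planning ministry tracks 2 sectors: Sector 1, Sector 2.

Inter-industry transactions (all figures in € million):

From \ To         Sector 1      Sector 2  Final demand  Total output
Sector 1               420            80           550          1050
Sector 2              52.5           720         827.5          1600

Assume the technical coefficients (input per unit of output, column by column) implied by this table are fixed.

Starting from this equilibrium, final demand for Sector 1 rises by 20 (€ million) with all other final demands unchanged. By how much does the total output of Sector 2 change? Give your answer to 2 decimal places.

Technical coefficients a_ij = z_ij / X_j:
  a_11 = 420/1050 = 0.40, a_21 = 52.5/1050 = 0.05
  a_12 = 80/1600 = 0.05, a_22 = 720/1600 = 0.45
I − A =
  [   0.60    -0.05]
  [  -0.05     0.55]
det(I−A) = (0.60)(0.55) − (-0.05)(-0.05) = 0.3275
adj(I−A) = [[0.55, 0.05], [0.05, 0.60]]
(I − A)⁻¹ = adj(I−A) / det(I−A) ≈
  [   1.6794     0.1527]
  [   0.1527     1.8321]
Δx = (I − A)⁻¹ Δd with Δd having +20 in the Sector 1 component and 0 elsewhere.
So Δx_2 = L_21 · (+20), where L_21 = adj(I−A)_21 / det(I−A) = 0.05 / 0.3275.
Δx_2 = 0.05 × (+20) / 0.3275 = 1.00 / 0.3275 ≈ 3.05.

Δx_2 = 3.05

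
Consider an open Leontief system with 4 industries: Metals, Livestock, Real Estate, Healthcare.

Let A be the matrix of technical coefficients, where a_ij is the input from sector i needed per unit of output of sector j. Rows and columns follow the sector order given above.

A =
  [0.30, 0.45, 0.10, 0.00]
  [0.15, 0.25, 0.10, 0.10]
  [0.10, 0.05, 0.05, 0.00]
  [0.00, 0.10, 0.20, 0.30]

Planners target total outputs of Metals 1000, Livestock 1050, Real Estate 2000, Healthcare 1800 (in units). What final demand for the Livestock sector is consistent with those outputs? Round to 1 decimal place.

d_2 = 257.5

I − A =
  [   0.70    -0.45    -0.10     0.00]
  [  -0.15     0.75    -0.10    -0.10]
  [  -0.10    -0.05     0.95     0.00]
  [   0.00    -0.10    -0.20     0.70]
d = (I − A) x:
  d_1 = (+0.70)·1000 + (-0.45)·1050 + (-0.10)·2000 + (+0.00)·1800 = 27.5
  d_2 = (-0.15)·1000 + (+0.75)·1050 + (-0.10)·2000 + (-0.10)·1800 = 257.5
  d_3 = (-0.10)·1000 + (-0.05)·1050 + (+0.95)·2000 + (+0.00)·1800 = 1747.5
  d_4 = (+0.00)·1000 + (-0.10)·1050 + (-0.20)·2000 + (+0.70)·1800 = 755.0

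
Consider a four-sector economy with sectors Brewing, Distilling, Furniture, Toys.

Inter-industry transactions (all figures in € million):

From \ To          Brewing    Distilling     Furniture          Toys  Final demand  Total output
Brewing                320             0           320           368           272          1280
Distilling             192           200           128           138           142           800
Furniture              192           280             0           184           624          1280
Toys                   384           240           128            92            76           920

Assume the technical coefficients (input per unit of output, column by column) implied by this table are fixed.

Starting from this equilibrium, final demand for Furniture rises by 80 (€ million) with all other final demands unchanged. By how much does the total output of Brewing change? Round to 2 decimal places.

Δx_1 = 60.43

Technical coefficients a_ij = z_ij / X_j:
  a_11 = 320/1280 = 0.25, a_21 = 192/1280 = 0.15, a_31 = 192/1280 = 0.15, a_41 = 384/1280 = 0.30
  a_12 = 0/800 = 0.00, a_22 = 200/800 = 0.25, a_32 = 280/800 = 0.35, a_42 = 240/800 = 0.30
  a_13 = 320/1280 = 0.25, a_23 = 128/1280 = 0.10, a_33 = 0/1280 = 0.00, a_43 = 128/1280 = 0.10
  a_14 = 368/920 = 0.40, a_24 = 138/920 = 0.15, a_34 = 184/920 = 0.20, a_44 = 92/920 = 0.10
I − A =
  [   0.75     0.00    -0.25    -0.40]
  [  -0.15     0.75    -0.10    -0.15]
  [  -0.15    -0.35     1.00    -0.20]
  [  -0.30    -0.30    -0.10     0.90]
Compute the cofactors C_ij = (−1)^(i+j)·(3×3 minor ij) of I−A; the adjugate is their transpose:
adj(I−A) = Cᵀ =
  [ 0.572250   0.227750   0.199500   0.336625]
  [ 0.198750   0.485250   0.117750   0.195375]
  [ 0.211500   0.257250   0.364500   0.217875]
  [ 0.280500   0.266250   0.146250   0.495000]
det(I−A) = Σ_j (I−A)_1j·C_1j = (0.75)(0.572250) + (0.00)(0.198750) + (-0.25)(0.211500) + (-0.40)(0.280500) = 0.2641125
(I − A)⁻¹ = adj(I−A) / det(I−A) ≈
  [   2.1667     0.8623     0.7554     1.2746]
  [   0.7525     1.8373     0.4458     0.7397]
  [   0.8008     0.9740     1.3801     0.8249]
  [   1.0620     1.0081     0.5537     1.8742]
Δx = (I − A)⁻¹ Δd with Δd having +80 in the Furniture component and 0 elsewhere.
So Δx_1 = L_13 · (+80), where L_13 = adj(I−A)_13 / det(I−A) = 0.199500 / 0.2641125.
Δx_1 = 0.199500 × (+80) / 0.2641125 = 15.96 / 0.2641125 ≈ 60.43.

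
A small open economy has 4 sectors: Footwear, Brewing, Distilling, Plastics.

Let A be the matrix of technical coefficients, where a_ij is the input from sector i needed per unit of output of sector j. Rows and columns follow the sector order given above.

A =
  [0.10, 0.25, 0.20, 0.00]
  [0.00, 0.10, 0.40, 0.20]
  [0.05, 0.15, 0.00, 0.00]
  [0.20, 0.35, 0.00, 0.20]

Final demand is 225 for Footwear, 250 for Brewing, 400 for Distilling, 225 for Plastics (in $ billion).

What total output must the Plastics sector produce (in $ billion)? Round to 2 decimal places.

x_P = 713.32

I − A =
  [   0.90    -0.25    -0.20     0.00]
  [   0.00     0.90    -0.40    -0.20]
  [  -0.05    -0.15     1.00     0.00]
  [  -0.20    -0.35     0.00     0.80]
Compute the cofactors C_ij = (−1)^(i+j)·(3×3 minor ij) of I−A; the adjugate is their transpose:
adj(I−A) = Cᵀ =
  [ 0.6020   0.2240   0.2100   0.0560]
  [ 0.0560   0.7120   0.2960   0.1780]
  [ 0.0385   0.1180   0.5750   0.0295]
  [ 0.1750   0.3675   0.1820   0.7420]
det(I−A) = Σ_j (I−A)_1j·C_1j = (0.90)(0.6020) + (-0.25)(0.0560) + (-0.20)(0.0385) + (0.00)(0.1750) = 0.5201
(I − A)⁻¹ = adj(I−A) / det(I−A) ≈
  [   1.1575     0.4307     0.4038     0.1077]
  [   0.1077     1.3690     0.5691     0.3422]
  [   0.0740     0.2269     1.1056     0.0567]
  [   0.3365     0.7066     0.3499     1.4266]
x = (I − A)⁻¹ d = adj(I−A)·d / det(I−A), with det(I−A) = 0.5201:
  x_F = (0.6020·225 + 0.2240·250 + 0.2100·400 + 0.0560·225) / 0.5201 = 288.05 / 0.5201 ≈ 553.84
  x_B = (0.0560·225 + 0.7120·250 + 0.2960·400 + 0.1780·225) / 0.5201 = 349.05 / 0.5201 ≈ 671.12
  x_D = (0.0385·225 + 0.1180·250 + 0.5750·400 + 0.0295·225) / 0.5201 = 274.80 / 0.5201 ≈ 528.36
  x_P = (0.1750·225 + 0.3675·250 + 0.1820·400 + 0.7420·225) / 0.5201 = 371.00 / 0.5201 ≈ 713.32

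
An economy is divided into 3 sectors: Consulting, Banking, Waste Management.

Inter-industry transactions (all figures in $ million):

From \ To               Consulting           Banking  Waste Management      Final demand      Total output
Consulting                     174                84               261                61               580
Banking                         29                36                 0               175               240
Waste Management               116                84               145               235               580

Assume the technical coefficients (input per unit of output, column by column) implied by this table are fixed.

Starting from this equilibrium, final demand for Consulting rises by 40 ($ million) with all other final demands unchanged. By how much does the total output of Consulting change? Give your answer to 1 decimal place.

Δx_1 = 73.1

Technical coefficients a_ij = z_ij / X_j:
  a_11 = 174/580 = 0.30, a_21 = 29/580 = 0.05, a_31 = 116/580 = 0.20
  a_12 = 84/240 = 0.35, a_22 = 36/240 = 0.15, a_32 = 84/240 = 0.35
  a_13 = 261/580 = 0.45, a_23 = 0/580 = 0.00, a_33 = 145/580 = 0.25
I − A =
  [   0.70    -0.35    -0.45]
  [  -0.05     0.85     0.00]
  [  -0.20    -0.35     0.75]
Cofactors of I−A, C_ij = (−1)^(i+j)·(minor ij) (rows/columns in the sector order above):
  C_11 = (0.85)(0.75) − (0.00)(-0.35) = 0.6375
  C_12 = −[(-0.05)(0.75) − (0.00)(-0.20)] = 0.0375
  C_13 = (-0.05)(-0.35) − (0.85)(-0.20) = 0.1875
  C_21 = −[(-0.35)(0.75) − (-0.45)(-0.35)] = 0.4200
  C_22 = (0.70)(0.75) − (-0.45)(-0.20) = 0.4350
  C_23 = −[(0.70)(-0.35) − (-0.35)(-0.20)] = 0.3150
  C_31 = (-0.35)(0.00) − (-0.45)(0.85) = 0.3825
  C_32 = −[(0.70)(0.00) − (-0.45)(-0.05)] = 0.0225
  C_33 = (0.70)(0.85) − (-0.35)(-0.05) = 0.5775
det(I−A) = Σ_j (I−A)_1j·C_1j = (0.70)(0.6375) + (-0.35)(0.0375) + (-0.45)(0.1875) = 0.34875
adj(I−A) = Cᵀ =
  [ 0.6375   0.4200   0.3825]
  [ 0.0375   0.4350   0.0225]
  [ 0.1875   0.3150   0.5775]
(I − A)⁻¹ = adj(I−A) / det(I−A) ≈
  [   1.8280     1.2043     1.0968]
  [   0.1075     1.2473     0.0645]
  [   0.5376     0.9032     1.6559]
Δx = (I − A)⁻¹ Δd with Δd having +40 in the Consulting component and 0 elsewhere.
So Δx_1 = L_11 · (+40), where L_11 = adj(I−A)_11 / det(I−A) = 0.6375 / 0.34875.
Δx_1 = 0.6375 × (+40) / 0.34875 = 25.50 / 0.34875 ≈ 73.1.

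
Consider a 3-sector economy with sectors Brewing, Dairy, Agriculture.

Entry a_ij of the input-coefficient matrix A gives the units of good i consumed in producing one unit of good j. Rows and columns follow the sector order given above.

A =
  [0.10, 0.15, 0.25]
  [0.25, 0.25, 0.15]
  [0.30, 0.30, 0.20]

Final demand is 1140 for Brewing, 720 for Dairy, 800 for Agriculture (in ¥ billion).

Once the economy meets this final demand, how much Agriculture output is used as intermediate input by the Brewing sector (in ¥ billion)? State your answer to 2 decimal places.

z_AB = 728.12

I − A =
  [   0.90    -0.15    -0.25]
  [  -0.25     0.75    -0.15]
  [  -0.30    -0.30     0.80]
Cofactors of I−A, C_ij = (−1)^(i+j)·(minor ij) (rows/columns in the sector order above):
  C_11 = (0.75)(0.80) − (-0.15)(-0.30) = 0.5550
  C_12 = −[(-0.25)(0.80) − (-0.15)(-0.30)] = 0.2450
  C_13 = (-0.25)(-0.30) − (0.75)(-0.30) = 0.3000
  C_21 = −[(-0.15)(0.80) − (-0.25)(-0.30)] = 0.1950
  C_22 = (0.90)(0.80) − (-0.25)(-0.30) = 0.6450
  C_23 = −[(0.90)(-0.30) − (-0.15)(-0.30)] = 0.3150
  C_31 = (-0.15)(-0.15) − (-0.25)(0.75) = 0.2100
  C_32 = −[(0.90)(-0.15) − (-0.25)(-0.25)] = 0.1975
  C_33 = (0.90)(0.75) − (-0.15)(-0.25) = 0.6375
det(I−A) = Σ_j (I−A)_1j·C_1j = (0.90)(0.5550) + (-0.15)(0.2450) + (-0.25)(0.3000) = 0.38775
adj(I−A) = Cᵀ =
  [ 0.5550   0.1950   0.2100]
  [ 0.2450   0.6450   0.1975]
  [ 0.3000   0.3150   0.6375]
(I − A)⁻¹ = adj(I−A) / det(I−A) ≈
  [   1.4313     0.5029     0.5416]
  [   0.6319     1.6634     0.5093]
  [   0.7737     0.8124     1.6441]
First solve x = (I − A)⁻¹ d = adj(I−A)·d / det(I−A); in particular x_B = (0.5550·1140 + 0.1950·720 + 0.2100·800) / 0.38775 = 941.10 / 0.38775 ≈ 2427.0793.
Intermediate flow from A to B: z_AB = a_AB · x_B = 0.30 × 941.10 / 0.38775 = 282.33 / 0.38775 ≈ 728.12.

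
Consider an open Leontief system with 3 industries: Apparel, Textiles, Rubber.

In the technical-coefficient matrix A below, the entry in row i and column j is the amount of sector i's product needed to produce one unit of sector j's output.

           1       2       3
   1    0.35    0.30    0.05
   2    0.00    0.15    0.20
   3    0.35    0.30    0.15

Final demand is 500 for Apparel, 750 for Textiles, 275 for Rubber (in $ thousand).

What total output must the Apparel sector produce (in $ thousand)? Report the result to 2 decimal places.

x_1 = 1423.53

I − A =
  [   0.65    -0.30    -0.05]
  [   0.00     0.85    -0.20]
  [  -0.35    -0.30     0.85]
Cofactors of I−A, C_ij = (−1)^(i+j)·(minor ij) (rows/columns in the sector order above):
  C_11 = (0.85)(0.85) − (-0.20)(-0.30) = 0.6625
  C_12 = −[(0.00)(0.85) − (-0.20)(-0.35)] = 0.0700
  C_13 = (0.00)(-0.30) − (0.85)(-0.35) = 0.2975
  C_21 = −[(-0.30)(0.85) − (-0.05)(-0.30)] = 0.2700
  C_22 = (0.65)(0.85) − (-0.05)(-0.35) = 0.5350
  C_23 = −[(0.65)(-0.30) − (-0.30)(-0.35)] = 0.3000
  C_31 = (-0.30)(-0.20) − (-0.05)(0.85) = 0.1025
  C_32 = −[(0.65)(-0.20) − (-0.05)(0.00)] = 0.1300
  C_33 = (0.65)(0.85) − (-0.30)(0.00) = 0.5525
det(I−A) = Σ_j (I−A)_1j·C_1j = (0.65)(0.6625) + (-0.30)(0.0700) + (-0.05)(0.2975) = 0.39475
adj(I−A) = Cᵀ =
  [ 0.6625   0.2700   0.1025]
  [ 0.0700   0.5350   0.1300]
  [ 0.2975   0.3000   0.5525]
(I − A)⁻¹ = adj(I−A) / det(I−A) ≈
  [   1.6783     0.6840     0.2597]
  [   0.1773     1.3553     0.3293]
  [   0.7536     0.7600     1.3996]
x = (I − A)⁻¹ d = adj(I−A)·d / det(I−A), with det(I−A) = 0.39475:
  x_1 = (0.6625·500 + 0.2700·750 + 0.1025·275) / 0.39475 = 561.9375 / 0.39475 ≈ 1423.53
  x_2 = (0.0700·500 + 0.5350·750 + 0.1300·275) / 0.39475 = 472.00 / 0.39475 ≈ 1195.69
  x_3 = (0.2975·500 + 0.3000·750 + 0.5525·275) / 0.39475 = 525.6875 / 0.39475 ≈ 1331.70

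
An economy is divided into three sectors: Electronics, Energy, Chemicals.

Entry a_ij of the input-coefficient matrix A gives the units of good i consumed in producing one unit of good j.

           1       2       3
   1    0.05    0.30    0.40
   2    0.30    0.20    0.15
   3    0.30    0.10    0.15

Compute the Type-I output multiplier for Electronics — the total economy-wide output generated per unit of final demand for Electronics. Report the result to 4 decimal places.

I − A =
  [   0.95    -0.30    -0.40]
  [  -0.30     0.80    -0.15]
  [  -0.30    -0.10     0.85]
Cofactors of I−A, C_ij = (−1)^(i+j)·(minor ij) (rows/columns in the sector order above):
  C_11 = (0.80)(0.85) − (-0.15)(-0.10) = 0.6650
  C_12 = −[(-0.30)(0.85) − (-0.15)(-0.30)] = 0.3000
  C_13 = (-0.30)(-0.10) − (0.80)(-0.30) = 0.2700
  C_21 = −[(-0.30)(0.85) − (-0.40)(-0.10)] = 0.2950
  C_22 = (0.95)(0.85) − (-0.40)(-0.30) = 0.6875
  C_23 = −[(0.95)(-0.10) − (-0.30)(-0.30)] = 0.1850
  C_31 = (-0.30)(-0.15) − (-0.40)(0.80) = 0.3650
  C_32 = −[(0.95)(-0.15) − (-0.40)(-0.30)] = 0.2625
  C_33 = (0.95)(0.80) − (-0.30)(-0.30) = 0.6700
det(I−A) = Σ_j (I−A)_1j·C_1j = (0.95)(0.6650) + (-0.30)(0.3000) + (-0.40)(0.2700) = 0.43375
adj(I−A) = Cᵀ =
  [ 0.6650   0.2950   0.3650]
  [ 0.3000   0.6875   0.2625]
  [ 0.2700   0.1850   0.6700]
(I − A)⁻¹ = adj(I−A) / det(I−A) ≈
  [   1.53314     0.68012     0.84150]
  [   0.69164     1.58501     0.60519]
  [   0.62248     0.42651     1.54467]
The output multiplier for sector j is the column-j sum of the Leontief inverse (I − A)⁻¹ = adj(I−A) / det(I−A).
Column 1 of adj(I−A): (0.6650, 0.3000, 0.2700); det(I−A) = 0.43375.
m_1 = (0.6650 + 0.3000 + 0.2700) / 0.43375 = 1.235 / 0.43375 ≈ 2.8473.

m_1 = 2.8473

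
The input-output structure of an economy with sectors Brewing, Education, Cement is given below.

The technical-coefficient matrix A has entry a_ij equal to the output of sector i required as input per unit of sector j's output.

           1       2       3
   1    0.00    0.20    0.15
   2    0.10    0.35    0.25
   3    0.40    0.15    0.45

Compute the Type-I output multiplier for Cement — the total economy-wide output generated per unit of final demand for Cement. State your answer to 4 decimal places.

I − A =
  [   1.00    -0.20    -0.15]
  [  -0.10     0.65    -0.25]
  [  -0.40    -0.15     0.55]
Cofactors of I−A, C_ij = (−1)^(i+j)·(minor ij) (rows/columns in the sector order above):
  C_11 = (0.65)(0.55) − (-0.25)(-0.15) = 0.3200
  C_12 = −[(-0.10)(0.55) − (-0.25)(-0.40)] = 0.1550
  C_13 = (-0.10)(-0.15) − (0.65)(-0.40) = 0.2750
  C_21 = −[(-0.20)(0.55) − (-0.15)(-0.15)] = 0.1325
  C_22 = (1.00)(0.55) − (-0.15)(-0.40) = 0.4900
  C_23 = −[(1.00)(-0.15) − (-0.20)(-0.40)] = 0.2300
  C_31 = (-0.20)(-0.25) − (-0.15)(0.65) = 0.1475
  C_32 = −[(1.00)(-0.25) − (-0.15)(-0.10)] = 0.2650
  C_33 = (1.00)(0.65) − (-0.20)(-0.10) = 0.6300
det(I−A) = Σ_j (I−A)_1j·C_1j = (1.00)(0.3200) + (-0.20)(0.1550) + (-0.15)(0.2750) = 0.24775
adj(I−A) = Cᵀ =
  [ 0.3200   0.1325   0.1475]
  [ 0.1550   0.4900   0.2650]
  [ 0.2750   0.2300   0.6300]
(I − A)⁻¹ = adj(I−A) / det(I−A) ≈
  [   1.29162     0.53481     0.59536]
  [   0.62563     1.97780     1.06963]
  [   1.10999     0.92836     2.54289]
The output multiplier for sector j is the column-j sum of the Leontief inverse (I − A)⁻¹ = adj(I−A) / det(I−A).
Column 3 of adj(I−A): (0.1475, 0.2650, 0.6300); det(I−A) = 0.24775.
m_3 = (0.1475 + 0.2650 + 0.6300) / 0.24775 = 1.0425 / 0.24775 ≈ 4.2079.

m_3 = 4.2079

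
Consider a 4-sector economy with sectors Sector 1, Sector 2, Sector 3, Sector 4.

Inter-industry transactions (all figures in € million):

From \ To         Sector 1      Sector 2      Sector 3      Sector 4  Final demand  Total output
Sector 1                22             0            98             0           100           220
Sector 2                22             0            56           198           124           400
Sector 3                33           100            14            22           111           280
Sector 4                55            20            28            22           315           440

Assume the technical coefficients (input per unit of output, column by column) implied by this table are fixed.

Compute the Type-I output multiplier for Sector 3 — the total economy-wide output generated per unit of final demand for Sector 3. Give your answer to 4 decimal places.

m_3 = 2.4579

Technical coefficients a_ij = z_ij / X_j:
  a_11 = 22/220 = 0.10, a_21 = 22/220 = 0.10, a_31 = 33/220 = 0.15, a_41 = 55/220 = 0.25
  a_12 = 0/400 = 0.00, a_22 = 0/400 = 0.00, a_32 = 100/400 = 0.25, a_42 = 20/400 = 0.05
  a_13 = 98/280 = 0.35, a_23 = 56/280 = 0.20, a_33 = 14/280 = 0.05, a_43 = 28/280 = 0.10
  a_14 = 0/440 = 0.00, a_24 = 198/440 = 0.45, a_34 = 22/440 = 0.05, a_44 = 22/440 = 0.05
I − A =
  [   0.90     0.00    -0.35     0.00]
  [  -0.10     1.00    -0.20    -0.45]
  [  -0.15    -0.25     0.95    -0.05]
  [  -0.25    -0.05    -0.10     0.95]
Compute the cofactors C_ij = (−1)^(i+j)·(3×3 minor ij) of I−A; the adjugate is their transpose:
adj(I−A) = Cᵀ =
  [ 0.816875   0.084000   0.324625   0.056875]
  [ 0.234375   0.753500   0.284125   0.371875]
  [ 0.203750   0.216000   0.834750   0.146250]
  [ 0.248750   0.084500   0.188250   0.748750]
det(I−A) = Σ_j (I−A)_1j·C_1j = (0.90)(0.816875) + (0.00)(0.234375) + (-0.35)(0.203750) + (0.00)(0.248750) = 0.663875
(I − A)⁻¹ = adj(I−A) / det(I−A) ≈
  [   1.23047     0.12653     0.48899     0.08567]
  [   0.35304     1.13500     0.42798     0.56016]
  [   0.30691     0.32536     1.25739     0.22030]
  [   0.37469     0.12728     0.28356     1.12785]
The output multiplier for sector j is the column-j sum of the Leontief inverse (I − A)⁻¹ = adj(I−A) / det(I−A).
Column 3 of adj(I−A): (0.324625, 0.284125, 0.834750, 0.188250); det(I−A) = 0.663875.
m_3 = (0.324625 + 0.284125 + 0.834750 + 0.188250) / 0.663875 = 1.63175 / 0.663875 ≈ 2.4579.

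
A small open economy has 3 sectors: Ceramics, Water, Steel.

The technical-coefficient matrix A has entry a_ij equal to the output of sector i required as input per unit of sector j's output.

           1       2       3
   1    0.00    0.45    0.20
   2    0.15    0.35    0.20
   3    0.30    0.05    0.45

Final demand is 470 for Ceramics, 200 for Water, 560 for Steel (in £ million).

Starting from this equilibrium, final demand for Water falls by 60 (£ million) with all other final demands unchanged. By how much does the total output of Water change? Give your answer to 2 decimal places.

I − A =
  [   1.00    -0.45    -0.20]
  [  -0.15     0.65    -0.20]
  [  -0.30    -0.05     0.55]
Cofactors of I−A, C_ij = (−1)^(i+j)·(minor ij) (rows/columns in the sector order above):
  C_11 = (0.65)(0.55) − (-0.20)(-0.05) = 0.3475
  C_12 = −[(-0.15)(0.55) − (-0.20)(-0.30)] = 0.1425
  C_13 = (-0.15)(-0.05) − (0.65)(-0.30) = 0.2025
  C_21 = −[(-0.45)(0.55) − (-0.20)(-0.05)] = 0.2575
  C_22 = (1.00)(0.55) − (-0.20)(-0.30) = 0.4900
  C_23 = −[(1.00)(-0.05) − (-0.45)(-0.30)] = 0.1850
  C_31 = (-0.45)(-0.20) − (-0.20)(0.65) = 0.2200
  C_32 = −[(1.00)(-0.20) − (-0.20)(-0.15)] = 0.2300
  C_33 = (1.00)(0.65) − (-0.45)(-0.15) = 0.5825
det(I−A) = Σ_j (I−A)_1j·C_1j = (1.00)(0.3475) + (-0.45)(0.1425) + (-0.20)(0.2025) = 0.242875
adj(I−A) = Cᵀ =
  [ 0.3475   0.2575   0.2200]
  [ 0.1425   0.4900   0.2300]
  [ 0.2025   0.1850   0.5825]
(I − A)⁻¹ = adj(I−A) / det(I−A) ≈
  [   1.4308     1.0602     0.9058]
  [   0.5867     2.0175     0.9470]
  [   0.8338     0.7617     2.3984]
Δx = (I − A)⁻¹ Δd with Δd having -60 in the Water component and 0 elsewhere.
So Δx_2 = L_22 · (-60), where L_22 = adj(I−A)_22 / det(I−A) = 0.4900 / 0.242875.
Δx_2 = 0.4900 × (-60) / 0.242875 = -29.40 / 0.242875 ≈ -121.05.

Δx_2 = -121.05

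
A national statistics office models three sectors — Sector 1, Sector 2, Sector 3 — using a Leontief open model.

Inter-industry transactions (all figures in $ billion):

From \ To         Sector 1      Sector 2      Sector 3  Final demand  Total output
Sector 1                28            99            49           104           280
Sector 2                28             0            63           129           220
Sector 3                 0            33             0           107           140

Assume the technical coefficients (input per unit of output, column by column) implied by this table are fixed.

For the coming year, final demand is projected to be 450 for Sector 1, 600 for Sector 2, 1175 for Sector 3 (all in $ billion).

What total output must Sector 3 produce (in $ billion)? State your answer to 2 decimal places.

Technical coefficients a_ij = z_ij / X_j:
  a_11 = 28/280 = 0.10, a_21 = 28/280 = 0.10, a_31 = 0/280 = 0.00
  a_12 = 99/220 = 0.45, a_22 = 0/220 = 0.00, a_32 = 33/220 = 0.15
  a_13 = 49/140 = 0.35, a_23 = 63/140 = 0.45, a_33 = 0/140 = 0.00
I − A =
  [   0.90    -0.45    -0.35]
  [  -0.10     1.00    -0.45]
  [   0.00    -0.15     1.00]
Cofactors of I−A, C_ij = (−1)^(i+j)·(minor ij) (rows/columns in the sector order above):
  C_11 = (1.00)(1.00) − (-0.45)(-0.15) = 0.9325
  C_12 = −[(-0.10)(1.00) − (-0.45)(0.00)] = 0.1000
  C_13 = (-0.10)(-0.15) − (1.00)(0.00) = 0.0150
  C_21 = −[(-0.45)(1.00) − (-0.35)(-0.15)] = 0.5025
  C_22 = (0.90)(1.00) − (-0.35)(0.00) = 0.9000
  C_23 = −[(0.90)(-0.15) − (-0.45)(0.00)] = 0.1350
  C_31 = (-0.45)(-0.45) − (-0.35)(1.00) = 0.5525
  C_32 = −[(0.90)(-0.45) − (-0.35)(-0.10)] = 0.4400
  C_33 = (0.90)(1.00) − (-0.45)(-0.10) = 0.8550
det(I−A) = Σ_j (I−A)_1j·C_1j = (0.90)(0.9325) + (-0.45)(0.1000) + (-0.35)(0.0150) = 0.7890
adj(I−A) = Cᵀ =
  [ 0.9325   0.5025   0.5525]
  [ 0.1000   0.9000   0.4400]
  [ 0.0150   0.1350   0.8550]
(I − A)⁻¹ = adj(I−A) / det(I−A) ≈
  [   1.1819     0.6369     0.7003]
  [   0.1267     1.1407     0.5577]
  [   0.0190     0.1711     1.0837]
x = (I − A)⁻¹ d = adj(I−A)·d / det(I−A), with det(I−A) = 0.7890:
  x_1 = (0.9325·450 + 0.5025·600 + 0.5525·1175) / 0.7890 = 1370.3125 / 0.7890 ≈ 1736.77
  x_2 = (0.1000·450 + 0.9000·600 + 0.4400·1175) / 0.7890 = 1102.00 / 0.7890 ≈ 1396.70
  x_3 = (0.0150·450 + 0.1350·600 + 0.8550·1175) / 0.7890 = 1092.375 / 0.7890 ≈ 1384.51

x_3 = 1384.51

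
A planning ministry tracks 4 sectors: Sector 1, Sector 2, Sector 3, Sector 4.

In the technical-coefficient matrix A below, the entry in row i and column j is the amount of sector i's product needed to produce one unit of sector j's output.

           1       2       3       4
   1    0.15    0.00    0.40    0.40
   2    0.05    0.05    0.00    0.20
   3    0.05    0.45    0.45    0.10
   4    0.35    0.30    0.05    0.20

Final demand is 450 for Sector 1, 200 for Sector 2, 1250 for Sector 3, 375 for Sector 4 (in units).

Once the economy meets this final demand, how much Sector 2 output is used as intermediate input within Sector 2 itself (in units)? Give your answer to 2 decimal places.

z_22 = 47.72

I − A =
  [   0.85     0.00    -0.40    -0.40]
  [  -0.05     0.95     0.00    -0.20]
  [  -0.05    -0.45     0.55    -0.10]
  [  -0.35    -0.30    -0.05     0.80]
Compute the cofactors C_ij = (−1)^(i+j)·(3×3 minor ij) of I−A; the adjugate is their transpose:
adj(I−A) = Cᵀ =
  [ 0.375750   0.231000   0.299000   0.283000]
  [ 0.060750   0.261750   0.053500   0.102500]
  [ 0.119250   0.274500   0.456000   0.185250]
  [ 0.194625   0.216375   0.179375   0.416125]
det(I−A) = Σ_j (I−A)_1j·C_1j = (0.85)(0.375750) + (0.00)(0.060750) + (-0.40)(0.119250) + (-0.40)(0.194625) = 0.1938375
(I − A)⁻¹ = adj(I−A) / det(I−A) ≈
  [   1.9385     1.1917     1.5425     1.4600]
  [   0.3134     1.3504     0.2760     0.5288]
  [   0.6152     1.4161     2.3525     0.9557]
  [   1.0041     1.1163     0.9254     2.1468]
First solve x = (I − A)⁻¹ d = adj(I−A)·d / det(I−A); in particular x_2 = (0.060750·450 + 0.261750·200 + 0.053500·1250 + 0.102500·375) / 0.1938375 = 185.00 / 0.1938375 ≈ 954.4077.
Intermediate flow from 2 to 2: z_22 = a_22 · x_2 = 0.05 × 185.00 / 0.1938375 = 9.25 / 0.1938375 ≈ 47.72.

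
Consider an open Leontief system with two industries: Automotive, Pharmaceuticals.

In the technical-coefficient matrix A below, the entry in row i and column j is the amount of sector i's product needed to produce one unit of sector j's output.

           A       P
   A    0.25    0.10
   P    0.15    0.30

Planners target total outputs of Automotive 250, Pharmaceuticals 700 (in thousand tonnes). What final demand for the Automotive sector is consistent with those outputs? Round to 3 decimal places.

d_A = 117.500

I − A =
  [   0.75    -0.10]
  [  -0.15     0.70]
d = (I − A) x:
  d_A = (+0.75)·250 + (-0.10)·700 = 117.500
  d_P = (-0.15)·250 + (+0.70)·700 = 452.500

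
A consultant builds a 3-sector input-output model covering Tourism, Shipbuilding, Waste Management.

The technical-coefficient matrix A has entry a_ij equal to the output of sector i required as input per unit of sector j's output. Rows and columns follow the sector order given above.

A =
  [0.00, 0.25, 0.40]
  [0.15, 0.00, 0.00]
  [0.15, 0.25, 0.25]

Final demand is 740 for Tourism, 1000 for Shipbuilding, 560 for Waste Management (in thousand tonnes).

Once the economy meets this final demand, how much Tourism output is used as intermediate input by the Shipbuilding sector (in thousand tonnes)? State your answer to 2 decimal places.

I − A =
  [   1.00    -0.25    -0.40]
  [  -0.15     1.00     0.00]
  [  -0.15    -0.25     0.75]
Cofactors of I−A, C_ij = (−1)^(i+j)·(minor ij) (rows/columns in the sector order above):
  C_11 = (1.00)(0.75) − (0.00)(-0.25) = 0.7500
  C_12 = −[(-0.15)(0.75) − (0.00)(-0.15)] = 0.1125
  C_13 = (-0.15)(-0.25) − (1.00)(-0.15) = 0.1875
  C_21 = −[(-0.25)(0.75) − (-0.40)(-0.25)] = 0.2875
  C_22 = (1.00)(0.75) − (-0.40)(-0.15) = 0.6900
  C_23 = −[(1.00)(-0.25) − (-0.25)(-0.15)] = 0.2875
  C_31 = (-0.25)(0.00) − (-0.40)(1.00) = 0.4000
  C_32 = −[(1.00)(0.00) − (-0.40)(-0.15)] = 0.0600
  C_33 = (1.00)(1.00) − (-0.25)(-0.15) = 0.9625
det(I−A) = Σ_j (I−A)_1j·C_1j = (1.00)(0.7500) + (-0.25)(0.1125) + (-0.40)(0.1875) = 0.646875
adj(I−A) = Cᵀ =
  [ 0.7500   0.2875   0.4000]
  [ 0.1125   0.6900   0.0600]
  [ 0.1875   0.2875   0.9625]
(I − A)⁻¹ = adj(I−A) / det(I−A) ≈
  [   1.1594     0.4444     0.6184]
  [   0.1739     1.0667     0.0928]
  [   0.2899     0.4444     1.4879]
First solve x = (I − A)⁻¹ d = adj(I−A)·d / det(I−A); in particular x_2 = (0.1125·740 + 0.6900·1000 + 0.0600·560) / 0.646875 = 806.85 / 0.646875 ≈ 1247.3043.
Intermediate flow from 1 to 2: z_12 = a_12 · x_2 = 0.25 × 806.85 / 0.646875 = 201.7125 / 0.646875 ≈ 311.83.

z_12 = 311.83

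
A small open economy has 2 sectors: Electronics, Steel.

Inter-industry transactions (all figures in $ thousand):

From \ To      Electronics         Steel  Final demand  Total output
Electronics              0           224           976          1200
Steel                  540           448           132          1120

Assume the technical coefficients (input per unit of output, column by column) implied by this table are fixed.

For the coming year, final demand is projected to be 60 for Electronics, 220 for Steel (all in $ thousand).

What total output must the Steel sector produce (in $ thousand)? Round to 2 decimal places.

Technical coefficients a_ij = z_ij / X_j:
  a_EE = 0/1200 = 0.00, a_SE = 540/1200 = 0.45
  a_ES = 224/1120 = 0.20, a_SS = 448/1120 = 0.40
I − A =
  [   1.00    -0.20]
  [  -0.45     0.60]
det(I−A) = (1.00)(0.60) − (-0.20)(-0.45) = 0.5100
adj(I−A) = [[0.60, 0.20], [0.45, 1.00]]
(I − A)⁻¹ = adj(I−A) / det(I−A) ≈
  [   1.1765     0.3922]
  [   0.8824     1.9608]
x = (I − A)⁻¹ d = adj(I−A)·d / det(I−A), with det(I−A) = 0.5100:
  x_E = (0.60·60 + 0.20·220) / 0.5100 = 80.00 / 0.5100 ≈ 156.86
  x_S = (0.45·60 + 1.00·220) / 0.5100 = 247.00 / 0.5100 ≈ 484.31

x_S = 484.31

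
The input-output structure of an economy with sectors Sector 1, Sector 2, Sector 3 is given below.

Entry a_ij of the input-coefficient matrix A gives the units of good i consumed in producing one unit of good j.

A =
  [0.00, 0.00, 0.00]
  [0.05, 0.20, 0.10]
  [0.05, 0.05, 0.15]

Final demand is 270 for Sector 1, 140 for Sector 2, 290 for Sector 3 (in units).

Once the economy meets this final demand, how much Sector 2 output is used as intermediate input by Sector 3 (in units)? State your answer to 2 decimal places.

z_23 = 37.11

I − A =
  [   1.00     0.00     0.00]
  [  -0.05     0.80    -0.10]
  [  -0.05    -0.05     0.85]
Cofactors of I−A, C_ij = (−1)^(i+j)·(minor ij) (rows/columns in the sector order above):
  C_11 = (0.80)(0.85) − (-0.10)(-0.05) = 0.6750
  C_12 = −[(-0.05)(0.85) − (-0.10)(-0.05)] = 0.0475
  C_13 = (-0.05)(-0.05) − (0.80)(-0.05) = 0.0425
  C_21 = −[(0.00)(0.85) − (0.00)(-0.05)] = 0.0000
  C_22 = (1.00)(0.85) − (0.00)(-0.05) = 0.8500
  C_23 = −[(1.00)(-0.05) − (0.00)(-0.05)] = 0.0500
  C_31 = (0.00)(-0.10) − (0.00)(0.80) = 0.0000
  C_32 = −[(1.00)(-0.10) − (0.00)(-0.05)] = 0.1000
  C_33 = (1.00)(0.80) − (0.00)(-0.05) = 0.8000
det(I−A) = Σ_j (I−A)_1j·C_1j = (1.00)(0.6750) + (0.00)(0.0475) + (0.00)(0.0425) = 0.6750
adj(I−A) = Cᵀ =
  [ 0.6750   0.0000   0.0000]
  [ 0.0475   0.8500   0.1000]
  [ 0.0425   0.0500   0.8000]
(I − A)⁻¹ = adj(I−A) / det(I−A) ≈
  [   1.0000     0.0000     0.0000]
  [   0.0704     1.2593     0.1481]
  [   0.0630     0.0741     1.1852]
First solve x = (I − A)⁻¹ d = adj(I−A)·d / det(I−A); in particular x_3 = (0.0425·270 + 0.0500·140 + 0.8000·290) / 0.6750 = 250.475 / 0.6750 ≈ 371.0741.
Intermediate flow from 2 to 3: z_23 = a_23 · x_3 = 0.10 × 250.475 / 0.6750 = 25.0475 / 0.6750 ≈ 37.11.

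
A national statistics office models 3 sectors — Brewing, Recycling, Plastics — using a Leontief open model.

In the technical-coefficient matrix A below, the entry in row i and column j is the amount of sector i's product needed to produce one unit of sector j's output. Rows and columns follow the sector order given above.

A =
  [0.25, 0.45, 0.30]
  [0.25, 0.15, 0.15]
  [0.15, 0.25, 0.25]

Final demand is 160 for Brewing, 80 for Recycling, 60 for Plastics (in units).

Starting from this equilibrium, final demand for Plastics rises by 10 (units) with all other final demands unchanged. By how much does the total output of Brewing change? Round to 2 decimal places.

Δx_B = 10.80

I − A =
  [   0.75    -0.45    -0.30]
  [  -0.25     0.85    -0.15]
  [  -0.15    -0.25     0.75]
Cofactors of I−A, C_ij = (−1)^(i+j)·(minor ij) (rows/columns in the sector order above):
  C_11 = (0.85)(0.75) − (-0.15)(-0.25) = 0.6000
  C_12 = −[(-0.25)(0.75) − (-0.15)(-0.15)] = 0.2100
  C_13 = (-0.25)(-0.25) − (0.85)(-0.15) = 0.1900
  C_21 = −[(-0.45)(0.75) − (-0.30)(-0.25)] = 0.4125
  C_22 = (0.75)(0.75) − (-0.30)(-0.15) = 0.5175
  C_23 = −[(0.75)(-0.25) − (-0.45)(-0.15)] = 0.2550
  C_31 = (-0.45)(-0.15) − (-0.30)(0.85) = 0.3225
  C_32 = −[(0.75)(-0.15) − (-0.30)(-0.25)] = 0.1875
  C_33 = (0.75)(0.85) − (-0.45)(-0.25) = 0.5250
det(I−A) = Σ_j (I−A)_1j·C_1j = (0.75)(0.6000) + (-0.45)(0.2100) + (-0.30)(0.1900) = 0.2985
adj(I−A) = Cᵀ =
  [ 0.6000   0.4125   0.3225]
  [ 0.2100   0.5175   0.1875]
  [ 0.1900   0.2550   0.5250]
(I − A)⁻¹ = adj(I−A) / det(I−A) ≈
  [   2.0101     1.3819     1.0804]
  [   0.7035     1.7337     0.6281]
  [   0.6365     0.8543     1.7588]
Δx = (I − A)⁻¹ Δd with Δd having +10 in the Plastics component and 0 elsewhere.
So Δx_B = L_BP · (+10), where L_BP = adj(I−A)_BP / det(I−A) = 0.3225 / 0.2985.
Δx_B = 0.3225 × (+10) / 0.2985 = 3.225 / 0.2985 ≈ 10.80.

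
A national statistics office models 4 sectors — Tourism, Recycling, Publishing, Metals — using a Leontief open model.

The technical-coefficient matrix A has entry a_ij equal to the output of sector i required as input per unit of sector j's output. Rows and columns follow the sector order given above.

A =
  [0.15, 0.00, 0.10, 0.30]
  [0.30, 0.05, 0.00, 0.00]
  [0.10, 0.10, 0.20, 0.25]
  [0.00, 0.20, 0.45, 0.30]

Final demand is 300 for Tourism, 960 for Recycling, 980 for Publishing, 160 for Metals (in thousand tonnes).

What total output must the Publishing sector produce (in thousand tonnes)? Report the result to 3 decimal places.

I − A =
  [   0.85     0.00    -0.10    -0.30]
  [  -0.30     0.95     0.00     0.00]
  [  -0.10    -0.10     0.80    -0.25]
  [   0.00    -0.20    -0.45     0.70]
Compute the cofactors C_ij = (−1)^(i+j)·(3×3 minor ij) of I−A; the adjugate is their transpose:
adj(I−A) = Cᵀ =
  [ 0.425125   0.073500   0.194750   0.251750]
  [ 0.134250   0.359875   0.061500   0.079500]
  [ 0.102500   0.108000   0.547250   0.239375]
  [ 0.104250   0.172250   0.369375   0.633500]
det(I−A) = Σ_j (I−A)_1j·C_1j = (0.85)(0.425125) + (0.00)(0.134250) + (-0.10)(0.102500) + (-0.30)(0.104250) = 0.31983125
(I − A)⁻¹ = adj(I−A) / det(I−A) ≈
  [   1.3292     0.2298     0.6089     0.7871]
  [   0.4198     1.1252     0.1923     0.2486]
  [   0.3205     0.3377     1.7111     0.7484]
  [   0.3260     0.5386     1.1549     1.9807]
x = (I − A)⁻¹ d = adj(I−A)·d / det(I−A), with det(I−A) = 0.31983125:
  x_1 = (0.425125·300 + 0.073500·960 + 0.194750·980 + 0.251750·160) / 0.31983125 = 429.2325 / 0.31983125 ≈ 1342.059
  x_2 = (0.134250·300 + 0.359875·960 + 0.061500·980 + 0.079500·160) / 0.31983125 = 458.745 / 0.31983125 ≈ 1434.335
  x_3 = (0.102500·300 + 0.108000·960 + 0.547250·980 + 0.239375·160) / 0.31983125 = 709.035 / 0.31983125 ≈ 2216.903
  x_4 = (0.104250·300 + 0.172250·960 + 0.369375·980 + 0.633500·160) / 0.31983125 = 659.9825 / 0.31983125 ≈ 2063.534

x_3 = 2216.903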